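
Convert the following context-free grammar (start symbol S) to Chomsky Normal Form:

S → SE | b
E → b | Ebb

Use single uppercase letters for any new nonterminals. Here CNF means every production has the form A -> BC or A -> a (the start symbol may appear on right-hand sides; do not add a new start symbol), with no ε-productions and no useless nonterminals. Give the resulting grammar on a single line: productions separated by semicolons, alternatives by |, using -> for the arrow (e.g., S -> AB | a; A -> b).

No ε-productions.
No unit productions to eliminate.
TERM: introduce A -> b and substitute in every rule of length ≥2.
BIN: E -> EAA becomes E -> EB, B -> AA.

S -> b | SE; A -> b; B -> AA; E -> b | EB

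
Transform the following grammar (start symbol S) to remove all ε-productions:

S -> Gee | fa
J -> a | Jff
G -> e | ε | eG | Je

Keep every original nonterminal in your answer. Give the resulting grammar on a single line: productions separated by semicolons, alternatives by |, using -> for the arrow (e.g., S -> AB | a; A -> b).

S -> ee | fa | Gee; G -> e | Je | eG; J -> a | Jff

Nullable set: {G}.
S -> Gee: G nullable, giving Gee | ee.
Drop G -> ε.
G -> eG: G nullable, giving e | eG.
Unchanged (no nullable symbols): S -> fa; G -> Je; G -> e; J -> Jff; J -> a.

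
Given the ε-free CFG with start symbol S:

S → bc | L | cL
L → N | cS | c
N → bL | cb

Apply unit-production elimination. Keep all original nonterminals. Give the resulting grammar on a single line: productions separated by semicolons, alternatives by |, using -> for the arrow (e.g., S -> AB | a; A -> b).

S -> c | bL | bc | cL | cS | cb; L -> c | bL | cS | cb; N -> bL | cb

Unit productions: L->N, S->L.
Unit pairs (A ⇒* B via units): (L,N), (S,L), (S,N).
S: inherits non-unit rules of {L, N, S} → bL | bc | c | cL | cS | cb.
L: inherits non-unit rules of {L, N} → bL | c | cS | cb.
N: inherits non-unit rules of {N} → bL | cb.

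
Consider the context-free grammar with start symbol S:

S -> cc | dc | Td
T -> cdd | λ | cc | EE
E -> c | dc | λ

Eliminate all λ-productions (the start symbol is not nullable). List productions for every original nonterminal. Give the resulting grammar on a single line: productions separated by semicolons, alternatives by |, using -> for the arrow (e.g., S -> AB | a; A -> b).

Nullable set: {E, T}.
S -> Td: T nullable, giving Td | d.
Drop E -> λ.
Drop T -> λ.
T -> EE: E, E nullable, giving E | EE.
Unchanged (no nullable symbols): S -> cc; S -> dc; E -> c; E -> dc; T -> cc; T -> cdd.

S -> d | Td | cc | dc; E -> c | dc; T -> E | EE | cc | cdd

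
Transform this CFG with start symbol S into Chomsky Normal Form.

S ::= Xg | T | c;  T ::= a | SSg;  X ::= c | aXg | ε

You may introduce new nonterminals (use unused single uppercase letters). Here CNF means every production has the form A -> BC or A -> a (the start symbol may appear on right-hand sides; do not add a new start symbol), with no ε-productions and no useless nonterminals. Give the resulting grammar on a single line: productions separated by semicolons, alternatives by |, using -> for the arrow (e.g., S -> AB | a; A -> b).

Nullable: {X}; after ε-elimination: S -> T | c | g | Xg; T -> a | SSg; X -> c | ag | aXg.
After unit-elimination: S -> a | c | g | Xg | SSg; T -> a | SSg; X -> c | ag | aXg.
TERM: introduce B -> a, A -> g and substitute in every rule of length ≥2.
BIN: S -> SSA becomes S -> SC, C -> SA; T -> SSA becomes T -> SD, D -> SA; X -> BXA becomes X -> BE, E -> XA.
Drop unreachable/unproductive: T.

S -> a | c | g | SC | XA; A -> g; B -> a; C -> SA; E -> XA; X -> c | BA | BE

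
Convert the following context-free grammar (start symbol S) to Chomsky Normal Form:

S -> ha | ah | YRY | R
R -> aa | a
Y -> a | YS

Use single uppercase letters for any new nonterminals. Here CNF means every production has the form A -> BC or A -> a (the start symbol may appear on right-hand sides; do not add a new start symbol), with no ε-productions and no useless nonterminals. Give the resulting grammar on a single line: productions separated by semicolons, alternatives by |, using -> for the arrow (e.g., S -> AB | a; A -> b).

No ε-productions.
After unit-elimination: S -> a | aa | ah | ha | YRY; R -> a | aa; Y -> a | YS.
TERM: introduce A -> a, B -> h and substitute in every rule of length ≥2.
BIN: S -> YRY becomes S -> YC, C -> RY.

S -> a | AA | AB | BA | YC; A -> a; B -> h; C -> RY; R -> a | AA; Y -> a | YS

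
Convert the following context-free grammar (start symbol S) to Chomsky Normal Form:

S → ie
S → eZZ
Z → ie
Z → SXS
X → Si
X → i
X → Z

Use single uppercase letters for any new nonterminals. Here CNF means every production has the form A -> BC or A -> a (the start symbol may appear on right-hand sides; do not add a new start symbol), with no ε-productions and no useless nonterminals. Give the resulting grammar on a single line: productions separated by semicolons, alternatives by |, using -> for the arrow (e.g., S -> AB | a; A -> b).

No ε-productions.
After unit-elimination: S -> ie | eZZ; X -> i | Si | ie | SXS; Z -> ie | SXS.
TERM: introduce A -> e, B -> i and substitute in every rule of length ≥2.
BIN: S -> AZZ becomes S -> AC, C -> ZZ; X -> SXS becomes X -> SD, D -> XS; Z -> SXS becomes Z -> SE, E -> XS.

S -> AC | BA; A -> e; B -> i; C -> ZZ; D -> XS; E -> XS; X -> i | BA | SB | SD; Z -> BA | SE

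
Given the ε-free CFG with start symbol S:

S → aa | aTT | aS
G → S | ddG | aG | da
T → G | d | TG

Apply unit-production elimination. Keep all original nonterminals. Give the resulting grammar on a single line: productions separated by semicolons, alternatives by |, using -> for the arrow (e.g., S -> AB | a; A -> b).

Unit productions: G->S, T->G.
Unit pairs (A ⇒* B via units): (G,S), (T,G), (T,S).
S: inherits non-unit rules of {S} → aS | aTT | aa.
G: inherits non-unit rules of {G, S} → aG | aS | aTT | aa | da | ddG.
T: inherits non-unit rules of {G, S, T} → TG | aG | aS | aTT | aa | d | da | ddG.

S -> aS | aa | aTT; G -> aG | aS | aa | da | aTT | ddG; T -> d | TG | aG | aS | aa | da | aTT | ddG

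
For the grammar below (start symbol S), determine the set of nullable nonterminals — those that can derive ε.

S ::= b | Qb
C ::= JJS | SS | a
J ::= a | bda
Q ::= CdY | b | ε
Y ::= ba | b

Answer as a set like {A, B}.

{Q}

Directly nullable (have an ε-rule): {Q}.
Not nullable: C, J, S, Y — each has a terminal in every rule's right-hand side or depends on a non-nullable symbol.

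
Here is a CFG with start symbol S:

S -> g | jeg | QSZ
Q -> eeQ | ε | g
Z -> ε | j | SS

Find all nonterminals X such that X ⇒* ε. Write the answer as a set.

{Q, Z}

Directly nullable (have an ε-rule): {Q, Z}.
Not nullable: S — each has a terminal in every rule's right-hand side or depends on a non-nullable symbol.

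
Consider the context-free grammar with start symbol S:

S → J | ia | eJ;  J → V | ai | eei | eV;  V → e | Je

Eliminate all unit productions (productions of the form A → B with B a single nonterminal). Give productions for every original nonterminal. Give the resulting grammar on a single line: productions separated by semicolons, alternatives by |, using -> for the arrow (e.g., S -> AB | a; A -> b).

S -> e | Je | ai | eJ | eV | ia | eei; J -> e | Je | ai | eV | eei; V -> e | Je

Unit productions: J->V, S->J.
Unit pairs (A ⇒* B via units): (J,V), (S,J), (S,V).
S: inherits non-unit rules of {J, S, V} → Je | ai | e | eJ | eV | eei | ia.
J: inherits non-unit rules of {J, V} → Je | ai | e | eV | eei.
V: inherits non-unit rules of {V} → Je | e.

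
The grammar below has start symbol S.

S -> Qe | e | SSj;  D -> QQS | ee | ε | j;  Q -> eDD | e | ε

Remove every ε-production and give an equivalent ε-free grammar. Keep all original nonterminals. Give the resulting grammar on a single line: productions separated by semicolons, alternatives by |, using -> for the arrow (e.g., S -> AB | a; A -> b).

Nullable set: {D, Q}.
S -> Qe: Q nullable, giving Qe | e.
Drop D -> ε.
D -> QQS: Q, Q nullable, giving QQS | QS | S.
Drop Q -> ε.
Q -> eDD: D, D nullable, giving e | eD | eDD.
Unchanged (no nullable symbols): S -> SSj; S -> e; D -> ee; D -> j; Q -> e.

S -> e | Qe | SSj; D -> S | j | QS | ee | QQS; Q -> e | eD | eDD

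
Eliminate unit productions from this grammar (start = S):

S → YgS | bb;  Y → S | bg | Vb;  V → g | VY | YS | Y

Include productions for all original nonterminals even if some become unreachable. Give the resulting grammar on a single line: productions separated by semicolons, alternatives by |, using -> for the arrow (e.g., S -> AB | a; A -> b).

Unit productions: V->Y, Y->S.
Unit pairs (A ⇒* B via units): (V,S), (V,Y), (Y,S).
S: inherits non-unit rules of {S} → YgS | bb.
V: inherits non-unit rules of {S, V, Y} → VY | Vb | YS | YgS | bb | bg | g.
Y: inherits non-unit rules of {S, Y} → Vb | YgS | bb | bg.

S -> bb | YgS; V -> g | VY | Vb | YS | bb | bg | YgS; Y -> Vb | bb | bg | YgS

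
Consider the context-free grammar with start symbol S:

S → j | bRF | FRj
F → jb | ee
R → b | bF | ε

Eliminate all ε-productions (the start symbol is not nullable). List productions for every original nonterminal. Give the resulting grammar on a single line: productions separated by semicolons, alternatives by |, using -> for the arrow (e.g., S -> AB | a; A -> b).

S -> j | Fj | bF | FRj | bRF; F -> ee | jb; R -> b | bF

Nullable set: {R}.
S -> FRj: R nullable, giving FRj | Fj.
S -> bRF: R nullable, giving bF | bRF.
Drop R -> ε.
Unchanged (no nullable symbols): S -> j; F -> ee; F -> jb; R -> b; R -> bF.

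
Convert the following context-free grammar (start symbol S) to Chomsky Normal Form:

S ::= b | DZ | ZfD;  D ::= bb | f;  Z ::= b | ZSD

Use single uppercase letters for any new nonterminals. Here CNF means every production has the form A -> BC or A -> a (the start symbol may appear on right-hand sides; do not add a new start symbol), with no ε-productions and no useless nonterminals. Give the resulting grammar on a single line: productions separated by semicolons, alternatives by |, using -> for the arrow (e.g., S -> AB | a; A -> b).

S -> b | DZ | ZC; A -> b; B -> f; C -> BD; D -> f | AA; E -> SD; Z -> b | ZE

No ε-productions.
No unit productions to eliminate.
TERM: introduce A -> b, B -> f and substitute in every rule of length ≥2.
BIN: S -> ZBD becomes S -> ZC, C -> BD; Z -> ZSD becomes Z -> ZE, E -> SD.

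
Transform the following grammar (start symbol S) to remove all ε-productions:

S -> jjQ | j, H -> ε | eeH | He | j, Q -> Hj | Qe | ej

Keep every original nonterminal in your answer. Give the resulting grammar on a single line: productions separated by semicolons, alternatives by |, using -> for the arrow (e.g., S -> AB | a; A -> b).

S -> j | jjQ; H -> e | j | He | ee | eeH; Q -> j | Hj | Qe | ej

Nullable set: {H}.
Drop H -> ε.
H -> He: H nullable, giving He | e.
H -> eeH: H nullable, giving ee | eeH.
Q -> Hj: H nullable, giving Hj | j.
Unchanged (no nullable symbols): S -> j; S -> jjQ; H -> j; Q -> Qe; Q -> ej.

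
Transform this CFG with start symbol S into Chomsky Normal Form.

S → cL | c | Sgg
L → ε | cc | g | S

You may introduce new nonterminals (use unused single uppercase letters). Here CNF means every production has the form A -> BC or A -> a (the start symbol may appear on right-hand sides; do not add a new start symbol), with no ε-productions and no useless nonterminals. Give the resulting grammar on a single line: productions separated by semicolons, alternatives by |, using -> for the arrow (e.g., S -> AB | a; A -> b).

S -> c | BL | SD; A -> g; B -> c; C -> AA; D -> AA; L -> c | g | BB | BL | SC

Nullable: {L}; after ε-elimination: S -> c | cL | Sgg; L -> S | g | cc.
After unit-elimination: S -> c | cL | Sgg; L -> c | g | cL | cc | Sgg.
TERM: introduce B -> c, A -> g and substitute in every rule of length ≥2.
BIN: L -> SAA becomes L -> SC, C -> AA; S -> SAA becomes S -> SD, D -> AA.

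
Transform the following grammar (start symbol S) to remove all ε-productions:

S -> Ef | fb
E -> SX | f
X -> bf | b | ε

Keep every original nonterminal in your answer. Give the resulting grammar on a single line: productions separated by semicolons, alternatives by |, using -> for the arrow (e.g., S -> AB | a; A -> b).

Nullable set: {X}.
E -> SX: X nullable, giving S | SX.
Drop X -> ε.
Unchanged (no nullable symbols): S -> Ef; S -> fb; E -> f; X -> b; X -> bf.

S -> Ef | fb; E -> S | f | SX; X -> b | bf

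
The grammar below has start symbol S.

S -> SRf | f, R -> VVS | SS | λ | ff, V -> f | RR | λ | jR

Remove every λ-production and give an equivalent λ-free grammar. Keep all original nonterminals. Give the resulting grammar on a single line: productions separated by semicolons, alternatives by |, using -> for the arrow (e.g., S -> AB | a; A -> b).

Nullable set: {R, V}.
S -> SRf: R nullable, giving SRf | Sf.
Drop R -> λ.
R -> VVS: V, V nullable, giving S | VS | VVS.
Drop V -> λ.
V -> RR: R, R nullable, giving R | RR.
V -> jR: R nullable, giving j | jR.
Unchanged (no nullable symbols): S -> f; R -> SS; R -> ff; V -> f.

S -> f | Sf | SRf; R -> S | SS | VS | ff | VVS; V -> R | f | j | RR | jR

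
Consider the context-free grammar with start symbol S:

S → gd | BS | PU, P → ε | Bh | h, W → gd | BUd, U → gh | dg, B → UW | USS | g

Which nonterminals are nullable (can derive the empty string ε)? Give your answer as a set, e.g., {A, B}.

{P}

Directly nullable (have an ε-rule): {P}.
Not nullable: B, S, U, W — each has a terminal in every rule's right-hand side or depends on a non-nullable symbol.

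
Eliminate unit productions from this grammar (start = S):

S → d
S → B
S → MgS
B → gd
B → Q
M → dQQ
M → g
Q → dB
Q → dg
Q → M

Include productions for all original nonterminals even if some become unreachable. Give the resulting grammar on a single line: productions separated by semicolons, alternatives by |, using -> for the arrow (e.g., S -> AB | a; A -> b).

Unit productions: B->Q, Q->M, S->B.
Unit pairs (A ⇒* B via units): (B,M), (B,Q), (Q,M), (S,B), (S,M), (S,Q).
S: inherits non-unit rules of {B, M, Q, S} → MgS | d | dB | dQQ | dg | g | gd.
B: inherits non-unit rules of {B, M, Q} → dB | dQQ | dg | g | gd.
M: inherits non-unit rules of {M} → dQQ | g.
Q: inherits non-unit rules of {M, Q} → dB | dQQ | dg | g.

S -> d | g | dB | dg | gd | MgS | dQQ; B -> g | dB | dg | gd | dQQ; M -> g | dQQ; Q -> g | dB | dg | dQQ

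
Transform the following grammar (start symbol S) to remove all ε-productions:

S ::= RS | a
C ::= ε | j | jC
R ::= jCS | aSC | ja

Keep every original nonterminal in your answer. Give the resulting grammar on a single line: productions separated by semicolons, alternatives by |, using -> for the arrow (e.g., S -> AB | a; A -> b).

S -> a | RS; C -> j | jC; R -> aS | jS | ja | aSC | jCS

Nullable set: {C}.
Drop C -> ε.
C -> jC: C nullable, giving j | jC.
R -> aSC: C nullable, giving aS | aSC.
R -> jCS: C nullable, giving jCS | jS.
Unchanged (no nullable symbols): S -> RS; S -> a; C -> j; R -> ja.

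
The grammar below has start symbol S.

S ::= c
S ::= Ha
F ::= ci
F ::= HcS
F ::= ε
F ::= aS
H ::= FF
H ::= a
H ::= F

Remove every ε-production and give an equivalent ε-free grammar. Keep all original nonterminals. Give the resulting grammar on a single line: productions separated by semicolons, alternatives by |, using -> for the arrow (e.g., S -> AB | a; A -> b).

S -> a | c | Ha; F -> aS | cS | ci | HcS; H -> F | a | FF

Nullable set: {F, H}.
S -> Ha: H nullable, giving Ha | a.
Drop F -> ε.
F -> HcS: H nullable, giving HcS | cS.
H -> F: F nullable, giving F.
H -> FF: F, F nullable, giving F | FF.
Unchanged (no nullable symbols): S -> c; F -> aS; F -> ci; H -> a.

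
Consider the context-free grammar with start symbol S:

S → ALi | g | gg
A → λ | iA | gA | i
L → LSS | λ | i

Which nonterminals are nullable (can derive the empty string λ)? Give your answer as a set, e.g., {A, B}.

Directly nullable (have an ε-rule): {A, L}.
Not nullable: S — each has a terminal in every rule's right-hand side or depends on a non-nullable symbol.

{A, L}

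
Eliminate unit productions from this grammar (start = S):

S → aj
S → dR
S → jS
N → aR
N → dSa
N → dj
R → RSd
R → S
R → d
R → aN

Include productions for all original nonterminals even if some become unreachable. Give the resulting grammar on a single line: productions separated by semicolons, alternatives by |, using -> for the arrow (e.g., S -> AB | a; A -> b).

S -> aj | dR | jS; N -> aR | dj | dSa; R -> d | aN | aj | dR | jS | RSd

Unit productions: R->S.
Unit pairs (A ⇒* B via units): (R,S).
S: inherits non-unit rules of {S} → aj | dR | jS.
N: inherits non-unit rules of {N} → aR | dSa | dj.
R: inherits non-unit rules of {R, S} → RSd | aN | aj | d | dR | jS.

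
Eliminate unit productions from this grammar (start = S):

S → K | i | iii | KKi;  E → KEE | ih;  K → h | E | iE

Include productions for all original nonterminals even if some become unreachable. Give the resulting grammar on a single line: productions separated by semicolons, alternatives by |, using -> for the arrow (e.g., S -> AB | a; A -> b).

S -> h | i | iE | ih | KEE | KKi | iii; E -> ih | KEE; K -> h | iE | ih | KEE

Unit productions: K->E, S->K.
Unit pairs (A ⇒* B via units): (K,E), (S,E), (S,K).
S: inherits non-unit rules of {E, K, S} → KEE | KKi | h | i | iE | ih | iii.
E: inherits non-unit rules of {E} → KEE | ih.
K: inherits non-unit rules of {E, K} → KEE | h | iE | ih.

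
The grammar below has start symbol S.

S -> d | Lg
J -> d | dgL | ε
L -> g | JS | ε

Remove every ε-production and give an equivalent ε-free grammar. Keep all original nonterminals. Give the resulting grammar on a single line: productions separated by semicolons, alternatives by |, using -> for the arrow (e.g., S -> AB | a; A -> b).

S -> d | g | Lg; J -> d | dg | dgL; L -> S | g | JS

Nullable set: {J, L}.
S -> Lg: L nullable, giving Lg | g.
Drop J -> ε.
J -> dgL: L nullable, giving dg | dgL.
Drop L -> ε.
L -> JS: J nullable, giving JS | S.
Unchanged (no nullable symbols): S -> d; J -> d; L -> g.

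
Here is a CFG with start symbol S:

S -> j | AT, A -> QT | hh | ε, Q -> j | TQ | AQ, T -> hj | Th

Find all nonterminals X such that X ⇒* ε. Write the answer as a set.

Directly nullable (have an ε-rule): {A}.
Not nullable: Q, S, T — each has a terminal in every rule's right-hand side or depends on a non-nullable symbol.

{A}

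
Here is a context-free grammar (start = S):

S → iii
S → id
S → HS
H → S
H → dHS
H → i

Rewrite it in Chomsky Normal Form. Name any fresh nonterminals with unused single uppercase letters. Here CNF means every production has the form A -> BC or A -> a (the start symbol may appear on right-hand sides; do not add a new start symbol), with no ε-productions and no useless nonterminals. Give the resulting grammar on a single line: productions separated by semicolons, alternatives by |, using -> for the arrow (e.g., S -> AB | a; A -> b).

No ε-productions.
After unit-elimination: S -> HS | id | iii; H -> i | HS | id | dHS | iii.
TERM: introduce A -> d, B -> i and substitute in every rule of length ≥2.
BIN: H -> AHS becomes H -> AC, C -> HS; H -> BBB becomes H -> BD, D -> BB; S -> BBB becomes S -> BE, E -> BB.

S -> BA | BE | HS; A -> d; B -> i; C -> HS; D -> BB; E -> BB; H -> i | AC | BA | BD | HS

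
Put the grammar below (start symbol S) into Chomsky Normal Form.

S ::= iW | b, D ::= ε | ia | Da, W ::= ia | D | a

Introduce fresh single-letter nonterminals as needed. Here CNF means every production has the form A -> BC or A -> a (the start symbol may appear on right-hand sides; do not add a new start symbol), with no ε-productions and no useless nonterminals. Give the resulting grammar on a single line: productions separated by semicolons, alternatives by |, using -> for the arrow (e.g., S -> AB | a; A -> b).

Nullable: {D, W}; after ε-elimination: S -> b | i | iW; D -> a | Da | ia; W -> D | a | ia.
After unit-elimination: S -> b | i | iW; D -> a | Da | ia; W -> a | Da | ia.
TERM: introduce A -> a, B -> i and substitute in every rule of length ≥2.

S -> b | i | BW; A -> a; B -> i; D -> a | BA | DA; W -> a | BA | DA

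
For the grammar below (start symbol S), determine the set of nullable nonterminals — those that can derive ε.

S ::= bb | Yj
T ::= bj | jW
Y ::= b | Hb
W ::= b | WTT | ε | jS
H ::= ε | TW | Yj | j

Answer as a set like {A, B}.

{H, W}

Directly nullable (have an ε-rule): {H, W}.
Not nullable: S, T, Y — each has a terminal in every rule's right-hand side or depends on a non-nullable symbol.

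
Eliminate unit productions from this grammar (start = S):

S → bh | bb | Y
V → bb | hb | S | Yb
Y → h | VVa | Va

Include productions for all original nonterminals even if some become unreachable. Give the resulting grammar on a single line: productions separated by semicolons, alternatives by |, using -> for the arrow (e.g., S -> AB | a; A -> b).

Unit productions: S->Y, V->S.
Unit pairs (A ⇒* B via units): (S,Y), (V,S), (V,Y).
S: inherits non-unit rules of {S, Y} → VVa | Va | bb | bh | h.
V: inherits non-unit rules of {S, V, Y} → VVa | Va | Yb | bb | bh | h | hb.
Y: inherits non-unit rules of {Y} → VVa | Va | h.

S -> h | Va | bb | bh | VVa; V -> h | Va | Yb | bb | bh | hb | VVa; Y -> h | Va | VVa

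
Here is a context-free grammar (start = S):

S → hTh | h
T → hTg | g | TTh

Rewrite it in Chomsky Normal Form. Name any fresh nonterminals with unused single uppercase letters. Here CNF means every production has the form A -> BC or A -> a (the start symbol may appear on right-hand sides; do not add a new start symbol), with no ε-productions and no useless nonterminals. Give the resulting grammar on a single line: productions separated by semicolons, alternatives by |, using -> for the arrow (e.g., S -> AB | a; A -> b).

S -> h | AC; A -> h; B -> g; C -> TA; D -> TB; E -> TA; T -> g | AD | TE

No ε-productions.
No unit productions to eliminate.
TERM: introduce B -> g, A -> h and substitute in every rule of length ≥2.
BIN: S -> ATA becomes S -> AC, C -> TA; T -> ATB becomes T -> AD, D -> TB; T -> TTA becomes T -> TE, E -> TA.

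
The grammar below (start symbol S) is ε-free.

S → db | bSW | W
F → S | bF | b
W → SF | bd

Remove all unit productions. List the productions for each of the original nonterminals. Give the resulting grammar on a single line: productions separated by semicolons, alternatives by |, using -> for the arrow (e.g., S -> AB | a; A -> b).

S -> SF | bd | db | bSW; F -> b | SF | bF | bd | db | bSW; W -> SF | bd

Unit productions: F->S, S->W.
Unit pairs (A ⇒* B via units): (F,S), (F,W), (S,W).
S: inherits non-unit rules of {S, W} → SF | bSW | bd | db.
F: inherits non-unit rules of {F, S, W} → SF | b | bF | bSW | bd | db.
W: inherits non-unit rules of {W} → SF | bd.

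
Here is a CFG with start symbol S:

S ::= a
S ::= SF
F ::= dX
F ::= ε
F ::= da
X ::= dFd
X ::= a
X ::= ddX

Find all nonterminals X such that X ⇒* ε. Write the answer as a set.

{F}

Directly nullable (have an ε-rule): {F}.
Not nullable: S, X — each has a terminal in every rule's right-hand side or depends on a non-nullable symbol.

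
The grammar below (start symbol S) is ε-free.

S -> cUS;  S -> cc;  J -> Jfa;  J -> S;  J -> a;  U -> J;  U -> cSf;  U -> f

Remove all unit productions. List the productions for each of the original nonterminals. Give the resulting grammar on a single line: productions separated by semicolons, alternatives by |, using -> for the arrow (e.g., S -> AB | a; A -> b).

Unit productions: J->S, U->J.
Unit pairs (A ⇒* B via units): (J,S), (U,J), (U,S).
S: inherits non-unit rules of {S} → cUS | cc.
J: inherits non-unit rules of {J, S} → Jfa | a | cUS | cc.
U: inherits non-unit rules of {J, S, U} → Jfa | a | cSf | cUS | cc | f.

S -> cc | cUS; J -> a | cc | Jfa | cUS; U -> a | f | cc | Jfa | cSf | cUS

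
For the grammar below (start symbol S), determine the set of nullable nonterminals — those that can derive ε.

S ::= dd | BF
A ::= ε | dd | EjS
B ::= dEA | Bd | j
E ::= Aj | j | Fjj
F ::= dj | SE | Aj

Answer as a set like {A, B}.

{A}

Directly nullable (have an ε-rule): {A}.
Not nullable: B, E, F, S — each has a terminal in every rule's right-hand side or depends on a non-nullable symbol.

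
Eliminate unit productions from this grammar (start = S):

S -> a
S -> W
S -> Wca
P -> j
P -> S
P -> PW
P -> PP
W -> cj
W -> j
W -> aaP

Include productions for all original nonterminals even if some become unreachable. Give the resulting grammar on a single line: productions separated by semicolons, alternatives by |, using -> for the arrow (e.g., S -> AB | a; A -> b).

Unit productions: P->S, S->W.
Unit pairs (A ⇒* B via units): (P,S), (P,W), (S,W).
S: inherits non-unit rules of {S, W} → Wca | a | aaP | cj | j.
P: inherits non-unit rules of {P, S, W} → PP | PW | Wca | a | aaP | cj | j.
W: inherits non-unit rules of {W} → aaP | cj | j.

S -> a | j | cj | Wca | aaP; P -> a | j | PP | PW | cj | Wca | aaP; W -> j | cj | aaP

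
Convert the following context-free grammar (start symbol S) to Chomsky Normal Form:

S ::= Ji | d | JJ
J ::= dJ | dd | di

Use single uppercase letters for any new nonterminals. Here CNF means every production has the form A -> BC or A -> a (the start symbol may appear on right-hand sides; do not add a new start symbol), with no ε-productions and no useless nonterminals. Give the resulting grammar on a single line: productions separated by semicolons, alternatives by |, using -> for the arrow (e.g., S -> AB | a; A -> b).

S -> d | JB | JJ; A -> d; B -> i; J -> AA | AB | AJ

No ε-productions.
No unit productions to eliminate.
TERM: introduce A -> d, B -> i and substitute in every rule of length ≥2.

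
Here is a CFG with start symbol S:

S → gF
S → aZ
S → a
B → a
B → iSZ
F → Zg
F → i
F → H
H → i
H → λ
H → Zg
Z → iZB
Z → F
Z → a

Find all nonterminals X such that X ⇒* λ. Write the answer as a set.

{F, H, Z}

Directly nullable (have an ε-rule): {H}.
F is nullable via F -> H (every symbol on the right is already known nullable).
Z is nullable via Z -> F (every symbol on the right is already known nullable).
Not nullable: B, S — each has a terminal in every rule's right-hand side or depends on a non-nullable symbol.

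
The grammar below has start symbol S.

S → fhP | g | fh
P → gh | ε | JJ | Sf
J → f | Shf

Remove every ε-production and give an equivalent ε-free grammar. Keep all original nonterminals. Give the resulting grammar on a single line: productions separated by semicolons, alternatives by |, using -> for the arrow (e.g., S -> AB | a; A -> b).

S -> g | fh | fhP; J -> f | Shf; P -> JJ | Sf | gh

Nullable set: {P}.
S -> fhP: P nullable, giving fh | fhP.
Drop P -> ε.
Unchanged (no nullable symbols): S -> fh; S -> g; J -> Shf; J -> f; P -> JJ; P -> Sf; P -> gh.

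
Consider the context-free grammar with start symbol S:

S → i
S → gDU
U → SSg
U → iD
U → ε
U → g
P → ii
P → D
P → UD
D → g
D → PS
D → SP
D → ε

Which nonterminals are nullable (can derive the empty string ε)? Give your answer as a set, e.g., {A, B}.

{D, P, U}

Directly nullable (have an ε-rule): {D, U}.
P is nullable via P -> D (every symbol on the right is already known nullable).
Not nullable: S — each has a terminal in every rule's right-hand side or depends on a non-nullable symbol.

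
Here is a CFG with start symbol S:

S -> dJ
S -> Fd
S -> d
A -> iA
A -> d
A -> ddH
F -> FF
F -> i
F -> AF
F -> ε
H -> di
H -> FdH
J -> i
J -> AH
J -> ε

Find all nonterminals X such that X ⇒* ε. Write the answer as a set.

{F, J}

Directly nullable (have an ε-rule): {F, J}.
Not nullable: A, H, S — each has a terminal in every rule's right-hand side or depends on a non-nullable symbol.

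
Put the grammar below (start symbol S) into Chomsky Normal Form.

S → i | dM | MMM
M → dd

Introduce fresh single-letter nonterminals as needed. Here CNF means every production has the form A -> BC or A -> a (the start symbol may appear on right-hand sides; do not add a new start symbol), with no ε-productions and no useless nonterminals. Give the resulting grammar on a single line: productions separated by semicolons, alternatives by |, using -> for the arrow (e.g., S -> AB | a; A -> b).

No ε-productions.
No unit productions to eliminate.
TERM: introduce A -> d and substitute in every rule of length ≥2.
BIN: S -> MMM becomes S -> MB, B -> MM.

S -> i | AM | MB; A -> d; B -> MM; M -> AA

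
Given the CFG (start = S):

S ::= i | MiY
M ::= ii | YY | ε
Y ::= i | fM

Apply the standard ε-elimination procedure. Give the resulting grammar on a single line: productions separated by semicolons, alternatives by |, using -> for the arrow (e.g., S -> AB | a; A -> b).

S -> i | iY | MiY; M -> YY | ii; Y -> f | i | fM

Nullable set: {M}.
S -> MiY: M nullable, giving MiY | iY.
Drop M -> ε.
Y -> fM: M nullable, giving f | fM.
Unchanged (no nullable symbols): S -> i; M -> YY; M -> ii; Y -> i.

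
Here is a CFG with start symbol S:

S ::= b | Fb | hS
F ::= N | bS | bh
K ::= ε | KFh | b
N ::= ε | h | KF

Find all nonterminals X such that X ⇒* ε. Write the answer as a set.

Directly nullable (have an ε-rule): {K, N}.
F is nullable via F -> N (every symbol on the right is already known nullable).
Not nullable: S — each has a terminal in every rule's right-hand side or depends on a non-nullable symbol.

{F, K, N}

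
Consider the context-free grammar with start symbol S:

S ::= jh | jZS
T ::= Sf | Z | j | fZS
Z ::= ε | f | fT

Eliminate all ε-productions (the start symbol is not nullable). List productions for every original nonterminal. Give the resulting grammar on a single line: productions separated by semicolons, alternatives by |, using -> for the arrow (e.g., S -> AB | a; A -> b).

S -> jS | jh | jZS; T -> Z | j | Sf | fS | fZS; Z -> f | fT

Nullable set: {T, Z}.
S -> jZS: Z nullable, giving jS | jZS.
T -> Z: Z nullable, giving Z.
T -> fZS: Z nullable, giving fS | fZS.
Drop Z -> ε.
Z -> fT: T nullable, giving f | fT.
Unchanged (no nullable symbols): S -> jh; T -> Sf; T -> j; Z -> f.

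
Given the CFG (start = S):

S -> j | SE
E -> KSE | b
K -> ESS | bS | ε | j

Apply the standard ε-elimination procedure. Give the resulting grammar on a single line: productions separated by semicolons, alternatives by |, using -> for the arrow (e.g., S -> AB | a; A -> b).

S -> j | SE; E -> b | SE | KSE; K -> j | bS | ESS

Nullable set: {K}.
E -> KSE: K nullable, giving KSE | SE.
Drop K -> ε.
Unchanged (no nullable symbols): S -> SE; S -> j; E -> b; K -> ESS; K -> bS; K -> j.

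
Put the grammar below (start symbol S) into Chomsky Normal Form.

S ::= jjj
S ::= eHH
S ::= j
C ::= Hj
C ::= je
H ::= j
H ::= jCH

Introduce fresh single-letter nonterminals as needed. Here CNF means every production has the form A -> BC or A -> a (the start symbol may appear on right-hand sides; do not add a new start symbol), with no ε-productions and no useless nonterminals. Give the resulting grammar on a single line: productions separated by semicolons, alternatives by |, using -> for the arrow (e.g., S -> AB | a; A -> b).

No ε-productions.
No unit productions to eliminate.
TERM: introduce B -> e, A -> j and substitute in every rule of length ≥2.
BIN: H -> ACH becomes H -> AD, D -> CH; S -> AAA becomes S -> AE, E -> AA; S -> BHH becomes S -> BF, F -> HH.

S -> j | AE | BF; A -> j; B -> e; C -> AB | HA; D -> CH; E -> AA; F -> HH; H -> j | AD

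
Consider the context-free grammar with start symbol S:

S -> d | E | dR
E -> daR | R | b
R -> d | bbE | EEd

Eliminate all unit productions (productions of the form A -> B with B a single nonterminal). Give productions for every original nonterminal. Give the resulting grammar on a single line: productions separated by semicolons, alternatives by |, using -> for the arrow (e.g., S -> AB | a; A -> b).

S -> b | d | dR | EEd | bbE | daR; E -> b | d | EEd | bbE | daR; R -> d | EEd | bbE

Unit productions: E->R, S->E.
Unit pairs (A ⇒* B via units): (E,R), (S,E), (S,R).
S: inherits non-unit rules of {E, R, S} → EEd | b | bbE | d | dR | daR.
E: inherits non-unit rules of {E, R} → EEd | b | bbE | d | daR.
R: inherits non-unit rules of {R} → EEd | bbE | d.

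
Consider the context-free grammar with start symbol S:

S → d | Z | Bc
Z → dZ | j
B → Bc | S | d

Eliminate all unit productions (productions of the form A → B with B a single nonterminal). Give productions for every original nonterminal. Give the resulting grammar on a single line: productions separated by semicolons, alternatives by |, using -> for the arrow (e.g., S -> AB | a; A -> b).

Unit productions: B->S, S->Z.
Unit pairs (A ⇒* B via units): (B,S), (B,Z), (S,Z).
S: inherits non-unit rules of {S, Z} → Bc | d | dZ | j.
B: inherits non-unit rules of {B, S, Z} → Bc | d | dZ | j.
Z: inherits non-unit rules of {Z} → dZ | j.

S -> d | j | Bc | dZ; B -> d | j | Bc | dZ; Z -> j | dZ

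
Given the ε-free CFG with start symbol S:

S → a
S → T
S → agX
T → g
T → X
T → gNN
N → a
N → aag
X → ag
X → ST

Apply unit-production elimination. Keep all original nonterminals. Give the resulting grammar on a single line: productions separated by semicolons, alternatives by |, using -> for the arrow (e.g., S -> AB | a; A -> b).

Unit productions: S->T, T->X.
Unit pairs (A ⇒* B via units): (S,T), (S,X), (T,X).
S: inherits non-unit rules of {S, T, X} → ST | a | ag | agX | g | gNN.
N: inherits non-unit rules of {N} → a | aag.
T: inherits non-unit rules of {T, X} → ST | ag | g | gNN.
X: inherits non-unit rules of {X} → ST | ag.

S -> a | g | ST | ag | agX | gNN; N -> a | aag; T -> g | ST | ag | gNN; X -> ST | ag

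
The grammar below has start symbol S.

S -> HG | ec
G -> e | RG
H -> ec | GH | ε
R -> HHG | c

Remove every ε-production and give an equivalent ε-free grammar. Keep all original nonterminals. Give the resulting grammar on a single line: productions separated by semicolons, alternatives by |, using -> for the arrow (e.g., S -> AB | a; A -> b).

S -> G | HG | ec; G -> e | RG; H -> G | GH | ec; R -> G | c | HG | HHG

Nullable set: {H}.
S -> HG: H nullable, giving G | HG.
Drop H -> ε.
H -> GH: H nullable, giving G | GH.
R -> HHG: H, H nullable, giving G | HG | HHG.
Unchanged (no nullable symbols): S -> ec; G -> RG; G -> e; H -> ec; R -> c.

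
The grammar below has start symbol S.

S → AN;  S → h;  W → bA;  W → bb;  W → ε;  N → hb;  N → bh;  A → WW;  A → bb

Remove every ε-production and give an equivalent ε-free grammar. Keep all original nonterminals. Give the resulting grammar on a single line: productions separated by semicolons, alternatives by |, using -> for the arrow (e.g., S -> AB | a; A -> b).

S -> N | h | AN; A -> W | WW | bb; N -> bh | hb; W -> b | bA | bb

Nullable set: {A, W}.
S -> AN: A nullable, giving AN | N.
A -> WW: W, W nullable, giving W | WW.
Drop W -> ε.
W -> bA: A nullable, giving b | bA.
Unchanged (no nullable symbols): S -> h; A -> bb; N -> bh; N -> hb; W -> bb.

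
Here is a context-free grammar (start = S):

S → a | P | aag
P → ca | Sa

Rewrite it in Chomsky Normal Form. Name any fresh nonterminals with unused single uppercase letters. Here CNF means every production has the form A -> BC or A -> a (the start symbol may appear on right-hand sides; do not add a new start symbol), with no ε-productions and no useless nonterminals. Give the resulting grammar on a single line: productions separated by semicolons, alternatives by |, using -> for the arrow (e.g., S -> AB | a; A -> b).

No ε-productions.
After unit-elimination: S -> a | Sa | ca | aag; P -> Sa | ca.
TERM: introduce A -> a, B -> c, C -> g and substitute in every rule of length ≥2.
BIN: S -> AAC becomes S -> AD, D -> AC.
Drop unreachable/unproductive: P.

S -> a | AD | BA | SA; A -> a; B -> c; C -> g; D -> AC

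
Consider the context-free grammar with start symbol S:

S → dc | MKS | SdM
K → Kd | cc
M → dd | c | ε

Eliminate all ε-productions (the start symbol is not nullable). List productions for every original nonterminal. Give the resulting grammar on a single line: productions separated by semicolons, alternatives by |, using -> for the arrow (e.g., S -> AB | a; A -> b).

S -> KS | Sd | dc | MKS | SdM; K -> Kd | cc; M -> c | dd

Nullable set: {M}.
S -> MKS: M nullable, giving KS | MKS.
S -> SdM: M nullable, giving Sd | SdM.
Drop M -> ε.
Unchanged (no nullable symbols): S -> dc; K -> Kd; K -> cc; M -> c; M -> dd.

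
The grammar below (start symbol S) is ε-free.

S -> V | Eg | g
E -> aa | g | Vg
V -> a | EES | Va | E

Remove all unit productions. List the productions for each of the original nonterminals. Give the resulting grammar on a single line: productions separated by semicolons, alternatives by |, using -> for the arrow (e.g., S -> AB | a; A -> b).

Unit productions: S->V, V->E.
Unit pairs (A ⇒* B via units): (S,E), (S,V), (V,E).
S: inherits non-unit rules of {E, S, V} → EES | Eg | Va | Vg | a | aa | g.
E: inherits non-unit rules of {E} → Vg | aa | g.
V: inherits non-unit rules of {E, V} → EES | Va | Vg | a | aa | g.

S -> a | g | Eg | Va | Vg | aa | EES; E -> g | Vg | aa; V -> a | g | Va | Vg | aa | EES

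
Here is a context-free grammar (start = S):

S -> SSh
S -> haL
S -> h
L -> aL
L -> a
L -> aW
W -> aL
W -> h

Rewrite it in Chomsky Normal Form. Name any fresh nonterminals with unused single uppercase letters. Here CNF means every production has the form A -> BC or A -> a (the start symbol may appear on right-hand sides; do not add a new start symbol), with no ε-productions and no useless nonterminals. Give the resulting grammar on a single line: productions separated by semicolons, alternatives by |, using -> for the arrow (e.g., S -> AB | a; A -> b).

S -> h | BC | SD; A -> a; B -> h; C -> AL; D -> SB; L -> a | AL | AW; W -> h | AL

No ε-productions.
No unit productions to eliminate.
TERM: introduce A -> a, B -> h and substitute in every rule of length ≥2.
BIN: S -> BAL becomes S -> BC, C -> AL; S -> SSB becomes S -> SD, D -> SB.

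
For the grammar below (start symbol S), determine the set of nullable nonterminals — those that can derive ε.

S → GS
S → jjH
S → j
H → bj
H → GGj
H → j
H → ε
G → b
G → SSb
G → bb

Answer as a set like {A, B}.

Directly nullable (have an ε-rule): {H}.
Not nullable: G, S — each has a terminal in every rule's right-hand side or depends on a non-nullable symbol.

{H}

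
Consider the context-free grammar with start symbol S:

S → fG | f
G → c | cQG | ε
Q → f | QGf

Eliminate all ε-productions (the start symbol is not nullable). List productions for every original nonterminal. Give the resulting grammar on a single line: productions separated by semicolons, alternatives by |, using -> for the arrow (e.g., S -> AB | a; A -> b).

S -> f | fG; G -> c | cQ | cQG; Q -> f | Qf | QGf

Nullable set: {G}.
S -> fG: G nullable, giving f | fG.
Drop G -> ε.
G -> cQG: G nullable, giving cQ | cQG.
Q -> QGf: G nullable, giving QGf | Qf.
Unchanged (no nullable symbols): S -> f; G -> c; Q -> f.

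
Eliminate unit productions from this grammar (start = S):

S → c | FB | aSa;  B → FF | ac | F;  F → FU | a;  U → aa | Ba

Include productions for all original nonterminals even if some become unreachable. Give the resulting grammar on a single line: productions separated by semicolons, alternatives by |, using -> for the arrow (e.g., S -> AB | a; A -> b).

Unit productions: B->F.
Unit pairs (A ⇒* B via units): (B,F).
S: inherits non-unit rules of {S} → FB | aSa | c.
B: inherits non-unit rules of {B, F} → FF | FU | a | ac.
F: inherits non-unit rules of {F} → FU | a.
U: inherits non-unit rules of {U} → Ba | aa.

S -> c | FB | aSa; B -> a | FF | FU | ac; F -> a | FU; U -> Ba | aa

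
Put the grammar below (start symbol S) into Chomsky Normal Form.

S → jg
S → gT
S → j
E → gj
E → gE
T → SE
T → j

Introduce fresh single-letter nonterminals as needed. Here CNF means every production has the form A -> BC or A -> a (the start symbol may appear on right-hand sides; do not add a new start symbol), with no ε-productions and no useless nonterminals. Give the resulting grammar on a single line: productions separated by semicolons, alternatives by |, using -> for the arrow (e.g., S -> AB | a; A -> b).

S -> j | AT | BA; A -> g; B -> j; E -> AB | AE; T -> j | SE

No ε-productions.
No unit productions to eliminate.
TERM: introduce A -> g, B -> j and substitute in every rule of length ≥2.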